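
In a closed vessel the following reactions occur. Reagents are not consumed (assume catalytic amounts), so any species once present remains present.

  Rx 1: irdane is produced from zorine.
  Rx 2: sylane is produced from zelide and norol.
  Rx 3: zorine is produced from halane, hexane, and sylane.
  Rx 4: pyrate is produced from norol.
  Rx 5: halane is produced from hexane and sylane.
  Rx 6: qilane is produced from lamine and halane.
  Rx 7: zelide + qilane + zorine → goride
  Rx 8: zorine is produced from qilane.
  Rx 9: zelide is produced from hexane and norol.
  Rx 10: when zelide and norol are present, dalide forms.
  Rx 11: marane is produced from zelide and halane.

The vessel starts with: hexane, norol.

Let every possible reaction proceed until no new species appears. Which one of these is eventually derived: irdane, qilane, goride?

irdane

hexane and norol present → zelide forms (Rx 9).
zelide and norol present → sylane forms (Rx 2).
hexane and sylane present → halane forms (Rx 5).
halane, hexane, and sylane present → zorine forms (Rx 3).
zorine present → irdane forms (Rx 1).
goride would need zelide, qilane, and zorine (Rx 7), but qilane never forms. qilane would need lamine and halane (Rx 6), but lamine never forms.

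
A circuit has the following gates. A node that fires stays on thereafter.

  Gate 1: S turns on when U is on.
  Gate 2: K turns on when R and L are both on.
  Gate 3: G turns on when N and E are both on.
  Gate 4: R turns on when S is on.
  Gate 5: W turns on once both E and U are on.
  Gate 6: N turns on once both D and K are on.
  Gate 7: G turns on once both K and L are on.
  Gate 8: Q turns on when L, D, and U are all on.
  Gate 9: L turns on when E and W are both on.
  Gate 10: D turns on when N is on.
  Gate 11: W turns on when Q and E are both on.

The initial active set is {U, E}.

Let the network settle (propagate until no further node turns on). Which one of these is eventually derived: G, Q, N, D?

U is on, so S turns on (Gate 1).
E and U are on, so W turns on (Gate 5).
Gate 4: S on → R on.
E and W are on, so L turns on (Gate 9).
Gate 2: R and L on → K on.
K and L are on, so G turns on (Gate 7).
Q would need L, D, and U (Gate 8), but D never turns on. N would need D and K (Gate 6), but D never turns on. D would need N (Gate 10), but N never turns on.

G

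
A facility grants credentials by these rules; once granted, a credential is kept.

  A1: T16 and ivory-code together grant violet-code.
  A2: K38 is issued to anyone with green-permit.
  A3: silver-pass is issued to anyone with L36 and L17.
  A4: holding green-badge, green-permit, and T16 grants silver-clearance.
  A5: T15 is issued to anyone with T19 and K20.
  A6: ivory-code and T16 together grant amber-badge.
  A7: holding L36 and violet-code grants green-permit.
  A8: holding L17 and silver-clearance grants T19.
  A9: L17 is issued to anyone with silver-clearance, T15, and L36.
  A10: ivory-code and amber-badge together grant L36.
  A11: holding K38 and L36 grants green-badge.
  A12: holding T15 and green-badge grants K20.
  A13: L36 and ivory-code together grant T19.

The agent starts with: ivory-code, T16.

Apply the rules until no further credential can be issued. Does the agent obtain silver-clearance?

Holding ivory-code and T16 grants amber-badge (A6).
Holding T16 and ivory-code grants violet-code (A1).
Holding ivory-code and amber-badge grants L36 (A10).
Holding L36 and violet-code grants green-permit (A7).
Holding green-permit grants K38 (A2).
Holding K38 and L36 grants green-badge (A11).
Holding green-badge, green-permit, and T16 grants silver-clearance (A4).

Yes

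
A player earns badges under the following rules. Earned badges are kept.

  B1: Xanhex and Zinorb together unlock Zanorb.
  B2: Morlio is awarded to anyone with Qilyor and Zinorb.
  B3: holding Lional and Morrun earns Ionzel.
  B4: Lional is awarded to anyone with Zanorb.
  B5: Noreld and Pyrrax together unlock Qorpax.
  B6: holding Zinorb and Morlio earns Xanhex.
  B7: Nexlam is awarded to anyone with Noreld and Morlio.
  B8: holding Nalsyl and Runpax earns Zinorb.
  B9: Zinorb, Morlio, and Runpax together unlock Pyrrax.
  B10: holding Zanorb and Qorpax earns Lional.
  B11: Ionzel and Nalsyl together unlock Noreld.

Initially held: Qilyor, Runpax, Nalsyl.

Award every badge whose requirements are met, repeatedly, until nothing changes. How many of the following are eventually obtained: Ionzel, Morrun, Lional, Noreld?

1

With Nalsyl and Runpax, Zinorb is earned (B8).
With Qilyor and Zinorb, Morlio is earned (B2).
With Zinorb and Morlio, Xanhex is earned (B6).
With Xanhex and Zinorb, Zanorb is earned (B1).
With Zanorb, Lional is earned (B4).
Ionzel would need Lional and Morrun (B3), but Morrun is never earned.
No rule produces Morrun, and it is not given.
Lional: reached.
Noreld would need Ionzel and Nalsyl (B11), but Ionzel is never earned.
Reached: Lional — 1 of the 4.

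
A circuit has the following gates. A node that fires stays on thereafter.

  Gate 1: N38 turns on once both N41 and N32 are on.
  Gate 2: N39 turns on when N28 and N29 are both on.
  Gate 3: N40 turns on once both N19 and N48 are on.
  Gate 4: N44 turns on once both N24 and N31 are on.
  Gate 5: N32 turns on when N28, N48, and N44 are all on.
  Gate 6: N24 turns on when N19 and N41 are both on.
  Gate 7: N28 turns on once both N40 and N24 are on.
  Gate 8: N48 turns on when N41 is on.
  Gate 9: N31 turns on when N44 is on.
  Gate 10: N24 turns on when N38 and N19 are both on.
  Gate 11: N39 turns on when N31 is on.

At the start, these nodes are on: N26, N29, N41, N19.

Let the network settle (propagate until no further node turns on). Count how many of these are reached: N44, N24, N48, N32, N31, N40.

N19 and N41 are on, so N24 turns on (Gate 6).
N41 is on, so N48 turns on (Gate 8).
Gate 3: N19 and N48 on → N40 on.
N44 would need N24 and N31 (Gate 4), but N31 never turns on.
N24: reached.
N48: reached.
N32 would need N28, N48, and N44 (Gate 5), but N44 never turns on.
N31 would need N44 (Gate 9), but N44 never turns on.
N40: reached.
Reached: N24, N48, and N40 — 3 of the 6.

3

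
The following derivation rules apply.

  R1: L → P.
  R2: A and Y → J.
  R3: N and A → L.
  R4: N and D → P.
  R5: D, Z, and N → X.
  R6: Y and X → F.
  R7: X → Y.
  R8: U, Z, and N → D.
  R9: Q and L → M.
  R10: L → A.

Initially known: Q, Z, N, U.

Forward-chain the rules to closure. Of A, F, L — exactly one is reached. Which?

F

U, Z, and N hold, so D follows (R8).
D, Z, and N hold, so X follows (R5).
X holds, so Y follows (R7).
From Y and X, R6 gives F.
L would need N and A (R3), but A is never established. A would need L (R10), but L is never established.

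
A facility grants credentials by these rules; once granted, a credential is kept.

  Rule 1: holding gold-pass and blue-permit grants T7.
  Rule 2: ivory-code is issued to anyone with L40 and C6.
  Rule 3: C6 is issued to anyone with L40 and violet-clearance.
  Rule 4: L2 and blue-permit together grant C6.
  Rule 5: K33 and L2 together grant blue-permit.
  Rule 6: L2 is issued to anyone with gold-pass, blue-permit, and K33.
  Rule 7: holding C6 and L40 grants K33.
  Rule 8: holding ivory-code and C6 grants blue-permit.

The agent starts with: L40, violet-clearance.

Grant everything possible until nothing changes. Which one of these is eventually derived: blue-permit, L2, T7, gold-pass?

blue-permit

Holding L40 and violet-clearance grants C6 (Rule 3).
Holding L40 and C6 grants ivory-code (Rule 2).
Holding ivory-code and C6 grants blue-permit (Rule 8).
No rule produces gold-pass, and it is not given. L2 would need gold-pass, blue-permit, and K33 (Rule 6), but gold-pass is never granted. T7 would need gold-pass and blue-permit (Rule 1), but gold-pass is never granted.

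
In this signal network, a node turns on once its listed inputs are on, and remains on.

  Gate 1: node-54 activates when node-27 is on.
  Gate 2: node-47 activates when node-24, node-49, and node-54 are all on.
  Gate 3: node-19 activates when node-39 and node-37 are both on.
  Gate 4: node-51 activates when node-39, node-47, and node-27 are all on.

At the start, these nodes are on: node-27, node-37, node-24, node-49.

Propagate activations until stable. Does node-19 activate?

node-19 would need node-39 and node-37 (Gate 3), but node-39 never turns on.

No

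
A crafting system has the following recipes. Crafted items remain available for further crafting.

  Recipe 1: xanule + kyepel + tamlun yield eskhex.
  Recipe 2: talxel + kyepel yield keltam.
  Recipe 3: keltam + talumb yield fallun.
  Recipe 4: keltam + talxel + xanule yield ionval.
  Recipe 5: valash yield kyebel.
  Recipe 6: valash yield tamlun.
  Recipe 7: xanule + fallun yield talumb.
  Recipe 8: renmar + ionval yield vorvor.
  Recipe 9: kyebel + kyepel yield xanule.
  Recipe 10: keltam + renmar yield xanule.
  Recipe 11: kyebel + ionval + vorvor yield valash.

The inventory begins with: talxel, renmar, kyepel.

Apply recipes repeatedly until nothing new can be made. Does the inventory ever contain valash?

No

valash would need kyebel, ionval, and vorvor (Recipe 11), but kyebel is never obtained.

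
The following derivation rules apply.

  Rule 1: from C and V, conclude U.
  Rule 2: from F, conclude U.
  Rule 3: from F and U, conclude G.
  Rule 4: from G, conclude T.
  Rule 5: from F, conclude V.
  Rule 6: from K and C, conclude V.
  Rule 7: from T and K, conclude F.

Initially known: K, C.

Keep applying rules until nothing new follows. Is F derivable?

F would need T and K (Rule 7), but T is never established.

No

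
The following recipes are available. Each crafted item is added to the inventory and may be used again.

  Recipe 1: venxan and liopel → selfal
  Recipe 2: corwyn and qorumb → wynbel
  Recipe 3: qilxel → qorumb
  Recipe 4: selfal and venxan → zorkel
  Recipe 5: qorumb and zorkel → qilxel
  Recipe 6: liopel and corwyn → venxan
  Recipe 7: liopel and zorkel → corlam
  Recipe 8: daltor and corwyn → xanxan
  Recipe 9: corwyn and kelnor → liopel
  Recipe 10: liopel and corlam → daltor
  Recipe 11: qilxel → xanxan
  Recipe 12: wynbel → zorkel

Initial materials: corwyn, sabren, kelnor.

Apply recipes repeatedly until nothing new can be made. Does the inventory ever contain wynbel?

No

wynbel would need corwyn and qorumb (Recipe 2), but qorumb is never obtained.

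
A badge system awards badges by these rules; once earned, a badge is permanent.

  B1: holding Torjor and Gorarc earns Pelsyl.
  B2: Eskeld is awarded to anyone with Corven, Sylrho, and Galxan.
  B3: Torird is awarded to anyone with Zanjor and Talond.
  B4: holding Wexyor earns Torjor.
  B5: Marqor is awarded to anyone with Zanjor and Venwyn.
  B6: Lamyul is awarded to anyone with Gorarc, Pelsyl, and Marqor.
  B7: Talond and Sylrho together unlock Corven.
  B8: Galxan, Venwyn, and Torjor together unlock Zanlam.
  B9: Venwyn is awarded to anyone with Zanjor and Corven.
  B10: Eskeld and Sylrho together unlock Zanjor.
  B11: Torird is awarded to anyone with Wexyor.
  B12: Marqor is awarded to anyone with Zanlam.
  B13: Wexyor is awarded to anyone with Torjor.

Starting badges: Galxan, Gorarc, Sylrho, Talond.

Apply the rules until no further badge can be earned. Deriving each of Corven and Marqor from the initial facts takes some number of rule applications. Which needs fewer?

Corven: With Talond and Sylrho, Corven is earned (B7). [1 rule application]
Marqor: With Talond and Sylrho, Corven is earned (B7). With Corven, Sylrho, and Galxan, Eskeld is earned (B2). With Eskeld and Sylrho, Zanjor is earned (B10). With Zanjor and Corven, Venwyn is earned (B9). With Zanjor and Venwyn, Marqor is earned (B5). [5 rule applications]
Corven needs fewer.

Corven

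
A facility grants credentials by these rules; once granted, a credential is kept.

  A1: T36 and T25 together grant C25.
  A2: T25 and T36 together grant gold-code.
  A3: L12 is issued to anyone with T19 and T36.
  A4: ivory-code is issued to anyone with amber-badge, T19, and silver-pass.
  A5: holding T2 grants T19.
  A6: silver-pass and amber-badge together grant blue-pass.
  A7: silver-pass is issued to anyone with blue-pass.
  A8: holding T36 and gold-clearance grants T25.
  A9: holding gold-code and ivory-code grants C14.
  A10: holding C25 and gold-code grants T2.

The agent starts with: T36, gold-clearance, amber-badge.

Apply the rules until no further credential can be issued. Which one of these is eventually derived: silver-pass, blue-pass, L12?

Holding T36 and gold-clearance grants T25 (A8).
Holding T36 and T25 grants C25 (A1).
Holding T25 and T36 grants gold-code (A2).
Holding C25 and gold-code grants T2 (A10).
Holding T2 grants T19 (A5).
Holding T19 and T36 grants L12 (A3).
silver-pass would need blue-pass (A7), but blue-pass is never granted. blue-pass would need silver-pass and amber-badge (A6), but silver-pass is never granted.

L12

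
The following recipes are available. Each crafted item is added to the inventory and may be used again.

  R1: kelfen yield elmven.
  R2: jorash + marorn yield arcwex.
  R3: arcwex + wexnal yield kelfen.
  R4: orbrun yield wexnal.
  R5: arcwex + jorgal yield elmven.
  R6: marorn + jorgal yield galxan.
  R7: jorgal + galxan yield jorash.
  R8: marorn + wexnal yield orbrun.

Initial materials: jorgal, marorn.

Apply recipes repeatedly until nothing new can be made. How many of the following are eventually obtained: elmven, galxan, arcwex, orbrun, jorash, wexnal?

4

marorn + jorgal → galxan (R6).
Using R7, jorgal and galxan make jorash.
jorash + marorn → arcwex (R2).
Using R5, arcwex and jorgal make elmven.
elmven: reached.
galxan: reached.
arcwex: reached.
orbrun would need marorn and wexnal (R8), but wexnal is never obtained.
jorash: reached.
wexnal would need orbrun (R4), but orbrun is never obtained.
Reached: elmven, galxan, arcwex, and jorash — 4 of the 6.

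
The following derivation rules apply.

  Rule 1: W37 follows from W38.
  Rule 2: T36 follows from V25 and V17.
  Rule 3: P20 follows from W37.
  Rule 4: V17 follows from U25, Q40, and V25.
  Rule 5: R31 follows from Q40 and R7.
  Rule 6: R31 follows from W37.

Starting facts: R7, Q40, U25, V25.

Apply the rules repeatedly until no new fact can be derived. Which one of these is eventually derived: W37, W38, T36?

From U25, Q40, and V25, Rule 4 gives V17.
From V25 and V17, Rule 2 gives T36.
No rule produces W38, and it is not given. W37 would need W38 (Rule 1), but W38 is never established.

T36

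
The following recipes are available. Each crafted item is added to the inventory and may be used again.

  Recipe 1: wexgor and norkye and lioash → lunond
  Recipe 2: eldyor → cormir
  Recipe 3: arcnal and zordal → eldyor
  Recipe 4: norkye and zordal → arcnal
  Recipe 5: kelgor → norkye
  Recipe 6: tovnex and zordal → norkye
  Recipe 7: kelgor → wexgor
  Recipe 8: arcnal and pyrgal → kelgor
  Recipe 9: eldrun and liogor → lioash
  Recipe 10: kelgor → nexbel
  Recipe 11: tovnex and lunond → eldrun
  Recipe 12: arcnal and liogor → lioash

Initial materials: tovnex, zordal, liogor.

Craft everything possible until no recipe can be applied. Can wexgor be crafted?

No

wexgor would need kelgor (Recipe 7), but kelgor is never obtained.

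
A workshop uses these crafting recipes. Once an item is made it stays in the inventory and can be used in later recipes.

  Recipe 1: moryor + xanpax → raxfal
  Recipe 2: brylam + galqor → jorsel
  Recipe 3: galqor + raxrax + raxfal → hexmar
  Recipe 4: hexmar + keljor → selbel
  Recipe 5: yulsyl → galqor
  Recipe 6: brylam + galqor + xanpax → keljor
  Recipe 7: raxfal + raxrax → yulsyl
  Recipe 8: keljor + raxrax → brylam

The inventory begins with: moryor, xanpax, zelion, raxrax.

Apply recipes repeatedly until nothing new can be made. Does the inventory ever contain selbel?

No

selbel would need hexmar and keljor (Recipe 4), but keljor is never obtained.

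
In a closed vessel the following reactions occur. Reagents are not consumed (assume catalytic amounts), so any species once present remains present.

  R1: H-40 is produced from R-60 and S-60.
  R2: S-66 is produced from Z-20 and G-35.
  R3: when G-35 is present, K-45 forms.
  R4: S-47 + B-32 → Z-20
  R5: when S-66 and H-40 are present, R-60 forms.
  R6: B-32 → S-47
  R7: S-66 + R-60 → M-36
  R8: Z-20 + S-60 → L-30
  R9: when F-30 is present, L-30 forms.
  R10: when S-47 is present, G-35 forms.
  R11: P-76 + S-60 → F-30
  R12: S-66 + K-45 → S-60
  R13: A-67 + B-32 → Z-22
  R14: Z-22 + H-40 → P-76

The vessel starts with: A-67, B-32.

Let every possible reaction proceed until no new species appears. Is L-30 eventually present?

B-32 present → S-47 forms (R6).
S-47 and B-32 present → Z-20 forms (R4).
S-47 present → G-35 forms (R10).
G-35 present → K-45 forms (R3).
Z-20 and G-35 present → S-66 forms (R2).
S-66 and K-45 present → S-60 forms (R12).
Z-20 and S-60 present → L-30 forms (R8).

Yes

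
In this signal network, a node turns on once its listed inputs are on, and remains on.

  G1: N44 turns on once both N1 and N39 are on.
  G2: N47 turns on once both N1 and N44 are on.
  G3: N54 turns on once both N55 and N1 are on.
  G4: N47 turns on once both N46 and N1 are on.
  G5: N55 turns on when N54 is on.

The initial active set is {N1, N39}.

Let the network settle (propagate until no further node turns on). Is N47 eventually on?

Yes

N1 and N39 are on, so N44 turns on (G1).
G2: N1 and N44 on → N47 on.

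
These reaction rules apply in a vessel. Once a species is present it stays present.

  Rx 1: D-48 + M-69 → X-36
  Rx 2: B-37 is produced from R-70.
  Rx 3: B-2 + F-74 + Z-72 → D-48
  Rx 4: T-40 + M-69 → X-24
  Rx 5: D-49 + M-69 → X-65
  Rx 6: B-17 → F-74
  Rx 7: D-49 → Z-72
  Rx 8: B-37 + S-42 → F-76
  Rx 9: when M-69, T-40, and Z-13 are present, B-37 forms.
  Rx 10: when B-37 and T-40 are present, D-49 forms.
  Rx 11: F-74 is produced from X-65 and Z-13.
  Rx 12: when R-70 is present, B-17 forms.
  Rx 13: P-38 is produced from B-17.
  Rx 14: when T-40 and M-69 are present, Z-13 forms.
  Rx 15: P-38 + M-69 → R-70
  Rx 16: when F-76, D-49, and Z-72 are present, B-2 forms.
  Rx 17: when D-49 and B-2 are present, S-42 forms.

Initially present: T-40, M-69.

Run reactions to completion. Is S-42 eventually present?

S-42 would need D-49 and B-2 (Rx 17), but B-2 never forms.

No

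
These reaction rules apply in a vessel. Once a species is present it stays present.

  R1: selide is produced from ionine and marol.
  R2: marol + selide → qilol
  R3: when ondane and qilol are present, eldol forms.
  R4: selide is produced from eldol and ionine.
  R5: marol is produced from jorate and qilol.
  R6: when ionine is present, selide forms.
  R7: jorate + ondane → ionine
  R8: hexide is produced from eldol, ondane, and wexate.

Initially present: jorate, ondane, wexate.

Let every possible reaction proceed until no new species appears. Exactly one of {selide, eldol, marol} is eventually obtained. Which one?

selide

jorate and ondane present → ionine forms (R7).
ionine present → selide forms (R6).
marol would need jorate and qilol (R5), but qilol never forms. eldol would need ondane and qilol (R3), but qilol never forms.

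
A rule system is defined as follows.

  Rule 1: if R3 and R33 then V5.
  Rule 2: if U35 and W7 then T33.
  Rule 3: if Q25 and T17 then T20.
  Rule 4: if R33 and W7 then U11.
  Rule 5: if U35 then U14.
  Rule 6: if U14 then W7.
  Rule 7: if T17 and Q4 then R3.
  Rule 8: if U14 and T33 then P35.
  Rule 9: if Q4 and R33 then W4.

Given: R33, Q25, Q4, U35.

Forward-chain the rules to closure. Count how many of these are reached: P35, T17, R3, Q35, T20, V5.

1

U35 holds, so U14 follows (Rule 5).
U14 holds, so W7 follows (Rule 6).
U35 and W7 hold, so T33 follows (Rule 2).
U14 and T33 hold, so P35 follows (Rule 8).
P35: reached.
No rule produces T17, and it is not given.
R3 would need T17 and Q4 (Rule 7), but T17 is never established.
No rule produces Q35, and it is not given.
T20 would need Q25 and T17 (Rule 3), but T17 is never established.
V5 would need R3 and R33 (Rule 1), but R3 is never established.
Reached: P35 — 1 of the 6.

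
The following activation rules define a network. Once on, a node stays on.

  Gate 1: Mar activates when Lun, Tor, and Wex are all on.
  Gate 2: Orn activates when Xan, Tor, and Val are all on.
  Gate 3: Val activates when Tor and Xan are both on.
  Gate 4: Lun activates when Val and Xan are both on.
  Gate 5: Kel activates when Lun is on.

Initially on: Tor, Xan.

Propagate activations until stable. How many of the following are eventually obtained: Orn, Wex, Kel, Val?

Tor and Xan are on, so Val activates (Gate 3).
Xan, Tor, and Val are on, so Orn activates (Gate 2).
Gate 4: Val and Xan on → Lun on.
Lun is on, so Kel activates (Gate 5).
Orn: reached.
No rule produces Wex, and it is not given.
Kel: reached.
Val: reached.
Reached: Orn, Kel, and Val — 3 of the 4.

3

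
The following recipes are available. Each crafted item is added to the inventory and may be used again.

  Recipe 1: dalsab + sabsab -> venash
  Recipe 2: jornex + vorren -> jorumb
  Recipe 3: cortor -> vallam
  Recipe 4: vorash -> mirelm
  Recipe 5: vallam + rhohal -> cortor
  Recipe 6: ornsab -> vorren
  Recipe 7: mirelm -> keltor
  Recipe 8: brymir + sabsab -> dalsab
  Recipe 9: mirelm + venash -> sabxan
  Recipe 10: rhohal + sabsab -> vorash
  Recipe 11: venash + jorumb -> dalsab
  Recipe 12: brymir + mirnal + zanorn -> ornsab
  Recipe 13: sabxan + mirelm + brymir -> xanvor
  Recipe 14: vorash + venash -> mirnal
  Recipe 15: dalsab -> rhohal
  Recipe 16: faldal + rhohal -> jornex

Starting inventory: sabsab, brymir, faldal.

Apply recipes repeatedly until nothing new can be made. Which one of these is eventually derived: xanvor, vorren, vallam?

brymir + sabsab -> dalsab (Recipe 8).
Using Recipe 15, dalsab makes rhohal.
dalsab + sabsab -> venash (Recipe 1).
Using Recipe 10, rhohal and sabsab make vorash.
Using Recipe 4, vorash makes mirelm.
Using Recipe 9, mirelm and venash make sabxan.
Using Recipe 13, sabxan, mirelm, and brymir make xanvor.
vorren would need ornsab (Recipe 6), but ornsab is never obtained. vallam would need cortor (Recipe 3), but cortor is never obtained.

xanvor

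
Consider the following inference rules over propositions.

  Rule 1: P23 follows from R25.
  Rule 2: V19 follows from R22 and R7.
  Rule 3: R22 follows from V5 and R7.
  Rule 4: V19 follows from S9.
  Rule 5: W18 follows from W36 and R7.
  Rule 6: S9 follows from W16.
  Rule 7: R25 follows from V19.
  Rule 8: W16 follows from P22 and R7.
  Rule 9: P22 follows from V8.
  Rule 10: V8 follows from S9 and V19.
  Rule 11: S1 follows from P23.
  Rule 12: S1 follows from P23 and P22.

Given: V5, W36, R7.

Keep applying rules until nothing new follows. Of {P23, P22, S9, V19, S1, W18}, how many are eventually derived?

4

W36 and R7 hold, so W18 follows (Rule 5).
V5 and R7 hold, so R22 follows (Rule 3).
From R22 and R7, Rule 2 gives V19.
V19 holds, so R25 follows (Rule 7).
From R25, Rule 1 gives P23.
From P23, Rule 11 gives S1.
P23: reached.
P22 would need V8 (Rule 9), but V8 is never established.
S9 would need W16 (Rule 6), but W16 is never established.
V19: reached.
S1: reached.
W18: reached.
Reached: P23, V19, S1, and W18 — 4 of the 6.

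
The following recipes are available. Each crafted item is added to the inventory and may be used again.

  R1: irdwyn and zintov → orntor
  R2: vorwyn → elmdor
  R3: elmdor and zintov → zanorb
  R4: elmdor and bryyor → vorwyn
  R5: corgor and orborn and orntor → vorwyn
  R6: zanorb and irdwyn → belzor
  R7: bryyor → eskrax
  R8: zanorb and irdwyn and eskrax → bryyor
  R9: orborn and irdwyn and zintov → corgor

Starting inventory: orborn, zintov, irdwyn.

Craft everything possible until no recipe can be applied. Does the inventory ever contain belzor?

Using R9, orborn, irdwyn, and zintov make corgor.
Using R1, irdwyn and zintov make orntor.
Using R5, corgor, orborn, and orntor make vorwyn.
Using R2, vorwyn makes elmdor.
elmdor and zintov → zanorb (R3).
Using R6, zanorb and irdwyn make belzor.

Yes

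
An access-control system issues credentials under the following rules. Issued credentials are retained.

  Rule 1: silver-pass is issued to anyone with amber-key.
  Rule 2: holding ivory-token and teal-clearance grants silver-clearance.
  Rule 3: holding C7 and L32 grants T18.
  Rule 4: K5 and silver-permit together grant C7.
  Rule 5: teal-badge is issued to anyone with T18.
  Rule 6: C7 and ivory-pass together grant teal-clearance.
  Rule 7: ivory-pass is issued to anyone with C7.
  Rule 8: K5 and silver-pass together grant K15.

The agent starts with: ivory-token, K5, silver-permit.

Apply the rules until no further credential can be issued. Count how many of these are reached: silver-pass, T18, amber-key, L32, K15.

silver-pass would need amber-key (Rule 1), but amber-key is never granted.
T18 would need C7 and L32 (Rule 3), but L32 is never granted.
No rule produces amber-key, and it is not given.
No rule produces L32, and it is not given.
K15 would need K5 and silver-pass (Rule 8), but silver-pass is never granted.
None of the 5 are reached.

0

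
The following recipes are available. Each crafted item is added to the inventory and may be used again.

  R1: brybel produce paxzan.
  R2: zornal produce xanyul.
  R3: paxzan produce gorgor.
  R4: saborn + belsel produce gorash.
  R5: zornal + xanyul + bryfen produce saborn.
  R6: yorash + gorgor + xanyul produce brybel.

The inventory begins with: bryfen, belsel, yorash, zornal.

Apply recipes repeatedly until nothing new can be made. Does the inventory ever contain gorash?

Yes

zornal → xanyul (R2).
Using R5, zornal, xanyul, and bryfen make saborn.
saborn + belsel → gorash (R4).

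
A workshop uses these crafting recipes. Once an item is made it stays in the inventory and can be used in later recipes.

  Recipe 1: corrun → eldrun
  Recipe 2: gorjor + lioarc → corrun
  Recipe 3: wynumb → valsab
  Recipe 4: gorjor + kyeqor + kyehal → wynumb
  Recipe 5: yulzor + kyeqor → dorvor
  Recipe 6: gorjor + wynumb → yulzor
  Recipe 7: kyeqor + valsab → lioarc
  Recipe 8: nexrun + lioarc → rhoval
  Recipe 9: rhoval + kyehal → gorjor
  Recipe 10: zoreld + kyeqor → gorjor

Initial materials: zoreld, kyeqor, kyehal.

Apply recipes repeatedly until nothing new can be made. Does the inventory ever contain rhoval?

No

rhoval would need nexrun and lioarc (Recipe 8), but nexrun is never obtained.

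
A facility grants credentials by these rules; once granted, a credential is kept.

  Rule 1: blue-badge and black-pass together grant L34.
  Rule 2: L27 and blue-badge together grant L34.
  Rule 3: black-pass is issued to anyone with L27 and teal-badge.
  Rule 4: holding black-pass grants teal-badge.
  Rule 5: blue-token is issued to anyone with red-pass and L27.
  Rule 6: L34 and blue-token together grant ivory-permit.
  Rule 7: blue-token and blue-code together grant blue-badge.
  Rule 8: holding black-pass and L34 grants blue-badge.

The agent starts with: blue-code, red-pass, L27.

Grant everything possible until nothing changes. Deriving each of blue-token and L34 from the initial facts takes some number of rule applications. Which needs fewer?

blue-token: Holding red-pass and L27 grants blue-token (Rule 5). [1 rule application]
L34: Holding red-pass and L27 grants blue-token (Rule 5). Holding blue-token and blue-code grants blue-badge (Rule 7). Holding L27 and blue-badge grants L34 (Rule 2). [3 rule applications]
blue-token needs fewer.

blue-token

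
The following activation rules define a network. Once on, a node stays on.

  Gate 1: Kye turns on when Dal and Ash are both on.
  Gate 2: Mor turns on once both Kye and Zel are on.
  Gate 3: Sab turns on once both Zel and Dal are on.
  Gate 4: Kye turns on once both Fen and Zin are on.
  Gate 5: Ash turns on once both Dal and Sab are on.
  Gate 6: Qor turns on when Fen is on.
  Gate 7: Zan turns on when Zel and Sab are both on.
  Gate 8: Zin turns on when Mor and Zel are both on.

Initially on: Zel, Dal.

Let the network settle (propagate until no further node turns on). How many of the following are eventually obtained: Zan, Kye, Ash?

3

Gate 3: Zel and Dal on → Sab on.
Dal and Sab are on, so Ash turns on (Gate 5).
Gate 7: Zel and Sab on → Zan on.
Gate 1: Dal and Ash on → Kye on.
Zan: reached.
Kye: reached.
Ash: reached.
All 3 are reached.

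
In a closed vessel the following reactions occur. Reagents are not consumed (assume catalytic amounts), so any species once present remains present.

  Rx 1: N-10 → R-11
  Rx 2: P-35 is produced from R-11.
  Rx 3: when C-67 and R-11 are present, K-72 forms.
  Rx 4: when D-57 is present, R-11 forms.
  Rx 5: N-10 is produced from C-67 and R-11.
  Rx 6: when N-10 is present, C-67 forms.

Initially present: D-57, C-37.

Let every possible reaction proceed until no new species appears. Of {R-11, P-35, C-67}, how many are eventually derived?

D-57 present → R-11 forms (Rx 4).
R-11 present → P-35 forms (Rx 2).
R-11: reached.
P-35: reached.
C-67 would need N-10 (Rx 6), but N-10 never forms.
Reached: R-11 and P-35 — 2 of the 3.

2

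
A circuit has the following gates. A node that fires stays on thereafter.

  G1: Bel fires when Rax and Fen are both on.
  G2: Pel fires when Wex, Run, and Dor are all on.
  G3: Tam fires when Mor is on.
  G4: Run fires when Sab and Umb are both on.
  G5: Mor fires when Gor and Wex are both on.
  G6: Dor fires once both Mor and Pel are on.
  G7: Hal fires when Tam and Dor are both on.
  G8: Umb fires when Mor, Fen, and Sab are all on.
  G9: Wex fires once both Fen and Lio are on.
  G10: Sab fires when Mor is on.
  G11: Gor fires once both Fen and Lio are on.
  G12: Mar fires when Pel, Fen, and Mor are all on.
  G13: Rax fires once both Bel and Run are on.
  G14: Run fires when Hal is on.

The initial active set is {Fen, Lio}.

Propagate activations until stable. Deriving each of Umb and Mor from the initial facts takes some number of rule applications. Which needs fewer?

Mor: G9: Fen and Lio on → Wex on. Fen and Lio are on, so Gor fires (G11). Gor and Wex are on, so Mor fires (G5). [3 rule applications]
Umb: G9: Fen and Lio on → Wex on. Fen and Lio are on, so Gor fires (G11). G5: Gor and Wex on → Mor on. G10: Mor on → Sab on. G8: Mor, Fen, and Sab on → Umb on. [5 rule applications]
Mor needs fewer.

Mor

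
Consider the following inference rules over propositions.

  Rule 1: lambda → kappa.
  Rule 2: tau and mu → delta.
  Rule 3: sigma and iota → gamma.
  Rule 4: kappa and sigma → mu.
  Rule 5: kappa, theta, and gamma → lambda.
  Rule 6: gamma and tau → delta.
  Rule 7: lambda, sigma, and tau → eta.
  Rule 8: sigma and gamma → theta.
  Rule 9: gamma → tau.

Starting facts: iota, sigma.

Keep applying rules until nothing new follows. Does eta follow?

No

eta would need lambda, sigma, and tau (Rule 7), but lambda is never established.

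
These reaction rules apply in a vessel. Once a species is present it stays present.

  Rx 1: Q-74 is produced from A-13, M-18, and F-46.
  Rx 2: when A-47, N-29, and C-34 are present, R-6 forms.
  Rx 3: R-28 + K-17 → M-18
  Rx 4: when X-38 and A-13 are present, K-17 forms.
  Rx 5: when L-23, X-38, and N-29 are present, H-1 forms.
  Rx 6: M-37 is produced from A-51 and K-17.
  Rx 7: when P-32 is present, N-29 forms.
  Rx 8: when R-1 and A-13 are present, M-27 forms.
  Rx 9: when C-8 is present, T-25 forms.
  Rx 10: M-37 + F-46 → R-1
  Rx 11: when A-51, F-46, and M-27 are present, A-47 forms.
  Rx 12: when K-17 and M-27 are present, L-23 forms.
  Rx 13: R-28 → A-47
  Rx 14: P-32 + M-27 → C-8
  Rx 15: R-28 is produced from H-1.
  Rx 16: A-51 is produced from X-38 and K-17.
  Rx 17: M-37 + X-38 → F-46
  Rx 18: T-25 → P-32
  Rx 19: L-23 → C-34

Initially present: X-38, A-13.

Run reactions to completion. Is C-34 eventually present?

X-38 and A-13 present → K-17 forms (Rx 4).
X-38 and K-17 present → A-51 forms (Rx 16).
A-51 and K-17 present → M-37 forms (Rx 6).
M-37 and X-38 present → F-46 forms (Rx 17).
M-37 and F-46 present → R-1 forms (Rx 10).
R-1 and A-13 present → M-27 forms (Rx 8).
K-17 and M-27 present → L-23 forms (Rx 12).
L-23 present → C-34 forms (Rx 19).

Yes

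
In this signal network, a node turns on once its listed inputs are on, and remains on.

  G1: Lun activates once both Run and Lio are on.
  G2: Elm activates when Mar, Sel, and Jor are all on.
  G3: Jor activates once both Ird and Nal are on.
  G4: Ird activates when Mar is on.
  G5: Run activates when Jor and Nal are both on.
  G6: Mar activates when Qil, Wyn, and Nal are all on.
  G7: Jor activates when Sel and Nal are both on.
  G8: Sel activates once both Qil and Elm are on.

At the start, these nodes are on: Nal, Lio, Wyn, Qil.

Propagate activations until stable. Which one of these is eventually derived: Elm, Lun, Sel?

Qil, Wyn, and Nal are on, so Mar activates (G6).
Mar is on, so Ird activates (G4).
Ird and Nal are on, so Jor activates (G3).
G5: Jor and Nal on → Run on.
G1: Run and Lio on → Lun on.
Sel would need Qil and Elm (G8), but Elm never turns on. Elm would need Mar, Sel, and Jor (G2), but Sel never turns on.

Lun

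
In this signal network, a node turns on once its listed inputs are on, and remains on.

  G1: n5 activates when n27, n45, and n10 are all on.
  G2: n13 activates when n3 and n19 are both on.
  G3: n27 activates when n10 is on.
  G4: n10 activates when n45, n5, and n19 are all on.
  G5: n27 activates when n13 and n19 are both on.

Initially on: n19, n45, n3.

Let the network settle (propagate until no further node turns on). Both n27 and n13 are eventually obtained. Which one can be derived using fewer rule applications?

n13: G2: n3 and n19 on → n13 on. [1 rule application]
n27: G2: n3 and n19 on → n13 on. n13 and n19 are on, so n27 activates (G5). [2 rule applications]
n13 needs fewer.

n13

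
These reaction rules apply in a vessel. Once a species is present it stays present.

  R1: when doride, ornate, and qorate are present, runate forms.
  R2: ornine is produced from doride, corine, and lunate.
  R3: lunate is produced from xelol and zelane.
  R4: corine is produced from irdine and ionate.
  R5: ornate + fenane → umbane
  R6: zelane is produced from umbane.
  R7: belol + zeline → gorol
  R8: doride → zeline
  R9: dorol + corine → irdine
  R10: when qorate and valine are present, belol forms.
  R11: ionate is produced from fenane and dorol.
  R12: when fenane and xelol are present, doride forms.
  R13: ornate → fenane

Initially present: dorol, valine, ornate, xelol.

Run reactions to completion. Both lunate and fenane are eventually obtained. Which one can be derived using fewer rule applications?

fenane: ornate present → fenane forms (R13). [1 rule application]
lunate: ornate present → fenane forms (R13). ornate and fenane present → umbane forms (R5). umbane present → zelane forms (R6). xelol and zelane present → lunate forms (R3). [4 rule applications]
fenane needs fewer.

fenane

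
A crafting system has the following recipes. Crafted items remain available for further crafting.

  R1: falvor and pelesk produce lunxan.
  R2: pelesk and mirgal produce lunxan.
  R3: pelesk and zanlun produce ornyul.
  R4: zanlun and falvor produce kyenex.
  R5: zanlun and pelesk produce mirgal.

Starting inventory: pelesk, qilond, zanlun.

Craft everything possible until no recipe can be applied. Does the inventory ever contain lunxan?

Yes

Using R5, zanlun and pelesk make mirgal.
pelesk and mirgal → lunxan (R2).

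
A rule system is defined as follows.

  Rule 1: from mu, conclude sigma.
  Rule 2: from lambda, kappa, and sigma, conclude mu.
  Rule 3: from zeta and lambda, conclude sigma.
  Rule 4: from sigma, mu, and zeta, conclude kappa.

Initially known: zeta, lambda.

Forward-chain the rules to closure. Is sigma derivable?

From zeta and lambda, Rule 3 gives sigma.

Yes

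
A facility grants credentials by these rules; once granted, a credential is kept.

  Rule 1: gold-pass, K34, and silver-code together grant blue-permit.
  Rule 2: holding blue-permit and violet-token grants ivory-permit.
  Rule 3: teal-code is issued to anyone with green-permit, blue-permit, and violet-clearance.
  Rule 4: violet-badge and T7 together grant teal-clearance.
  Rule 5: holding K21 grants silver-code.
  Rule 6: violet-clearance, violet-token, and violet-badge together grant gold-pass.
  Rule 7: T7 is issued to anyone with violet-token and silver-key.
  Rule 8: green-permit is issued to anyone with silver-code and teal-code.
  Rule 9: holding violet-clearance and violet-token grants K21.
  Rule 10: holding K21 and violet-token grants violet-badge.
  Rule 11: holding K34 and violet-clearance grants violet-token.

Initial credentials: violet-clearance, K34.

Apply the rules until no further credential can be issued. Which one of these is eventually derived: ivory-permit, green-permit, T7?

ivory-permit

Holding K34 and violet-clearance grants violet-token (Rule 11).
Holding violet-clearance and violet-token grants K21 (Rule 9).
Holding K21 and violet-token grants violet-badge (Rule 10).
Holding K21 grants silver-code (Rule 5).
Holding violet-clearance, violet-token, and violet-badge grants gold-pass (Rule 6).
Holding gold-pass, K34, and silver-code grants blue-permit (Rule 1).
Holding blue-permit and violet-token grants ivory-permit (Rule 2).
T7 would need violet-token and silver-key (Rule 7), but silver-key is never granted. green-permit would need silver-code and teal-code (Rule 8), but teal-code is never granted.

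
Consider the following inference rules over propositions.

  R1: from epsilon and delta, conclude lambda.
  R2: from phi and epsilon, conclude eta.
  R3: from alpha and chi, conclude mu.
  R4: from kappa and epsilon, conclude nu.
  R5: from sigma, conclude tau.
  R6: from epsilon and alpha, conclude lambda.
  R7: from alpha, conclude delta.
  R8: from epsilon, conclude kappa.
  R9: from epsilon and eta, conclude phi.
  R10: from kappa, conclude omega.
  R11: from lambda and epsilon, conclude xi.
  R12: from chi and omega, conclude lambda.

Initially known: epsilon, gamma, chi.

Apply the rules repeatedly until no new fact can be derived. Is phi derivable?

phi would need epsilon and eta (R9), but eta is never established.

No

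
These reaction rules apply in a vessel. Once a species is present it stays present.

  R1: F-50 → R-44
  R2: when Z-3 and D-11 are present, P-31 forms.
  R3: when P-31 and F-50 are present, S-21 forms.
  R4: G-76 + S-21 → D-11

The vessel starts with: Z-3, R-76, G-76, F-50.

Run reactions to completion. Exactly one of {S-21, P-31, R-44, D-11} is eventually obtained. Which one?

R-44

F-50 present → R-44 forms (R1).
D-11 would need G-76 and S-21 (R4), but S-21 never forms. S-21 would need P-31 and F-50 (R3), but P-31 never forms. P-31 would need Z-3 and D-11 (R2), but D-11 never forms.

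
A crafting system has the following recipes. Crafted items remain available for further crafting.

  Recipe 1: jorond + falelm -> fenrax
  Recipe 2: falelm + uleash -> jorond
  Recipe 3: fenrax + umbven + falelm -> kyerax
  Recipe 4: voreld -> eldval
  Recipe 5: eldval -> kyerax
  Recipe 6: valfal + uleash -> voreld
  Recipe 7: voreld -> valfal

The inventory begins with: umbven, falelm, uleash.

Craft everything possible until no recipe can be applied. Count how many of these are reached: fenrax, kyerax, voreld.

2

falelm + uleash -> jorond (Recipe 2).
Using Recipe 1, jorond and falelm make fenrax.
Using Recipe 3, fenrax, umbven, and falelm make kyerax.
fenrax: reached.
kyerax: reached.
voreld would need valfal and uleash (Recipe 6), but valfal is never obtained.
Reached: fenrax and kyerax — 2 of the 3.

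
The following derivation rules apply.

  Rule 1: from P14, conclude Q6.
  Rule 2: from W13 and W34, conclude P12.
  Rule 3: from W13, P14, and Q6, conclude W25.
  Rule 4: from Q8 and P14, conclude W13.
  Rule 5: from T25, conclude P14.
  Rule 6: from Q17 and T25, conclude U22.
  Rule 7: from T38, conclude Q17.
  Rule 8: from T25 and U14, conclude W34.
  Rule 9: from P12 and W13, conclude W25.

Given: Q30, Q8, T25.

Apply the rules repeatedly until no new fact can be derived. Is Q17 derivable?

No

Q17 would need T38 (Rule 7), but T38 is never established.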